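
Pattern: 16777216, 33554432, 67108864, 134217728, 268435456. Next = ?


Pattern: powers of 2: 2ⁿ
Terms: 16777216, 33554432, 67108864, 134217728, 268435456
Next term = 536870912

Next term = 536870912


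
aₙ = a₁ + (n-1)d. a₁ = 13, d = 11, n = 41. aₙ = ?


aₙ = a₁ + (n-1)d
= 13 + (41-1)×11
= 13 + 440
= 453

a_41 = 453


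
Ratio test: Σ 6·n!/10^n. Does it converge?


aₙ = 6·n!/10^n
a_{n+1}/aₙ = (n+1)!/10^(n+1) × 10^n/n!  (constant 6 cancels)
= (n+1)/10
L = lim(n→∞) (n+1)/10 = ∞
L > 1 → series DIVERGES

Diverges (ratio test: L = ∞ > 1)


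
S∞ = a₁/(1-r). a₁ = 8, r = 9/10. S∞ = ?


S∞ = a₁/(1-r) = 8/(1 - 9/10)
= 8/(1/10)
= 80

S∞ = 80


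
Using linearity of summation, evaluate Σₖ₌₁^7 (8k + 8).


Σ(8k+8) = 8·Σk + 8·n
= 8·28 + 8·7
= 224 + 56 = 280

Σ = 280


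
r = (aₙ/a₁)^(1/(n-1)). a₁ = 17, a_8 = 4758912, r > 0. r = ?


r^(n-1) = aₙ/a₁
r^7 = 4758912/17 = 279936
r = 279936^(1/7)
= 6

r = 6


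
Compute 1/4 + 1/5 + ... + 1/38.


Σₖ₌4^38 1/k = 1/4 + 1/5 + 1/6 + ... + 1/38
= 1163092393297033/485721041551200
≈ 2.3946

Sum = 1163092393297033/485721041551200 ≈ 2.3946


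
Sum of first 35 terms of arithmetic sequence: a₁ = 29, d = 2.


aₙ = 29 + (35-1)×2 = 97
Sₙ = n(a₁+aₙ)/2 = 35×(29+97)/2
= 35×126/2 = 2205

S_35 = 2205


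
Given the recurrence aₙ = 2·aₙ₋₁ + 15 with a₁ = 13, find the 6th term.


Computing step by step:
a_1 = 13
a_2 = 41
a_3 = 97
a_4 = 209
a_5 = 433
a_6 = 881


a_6 = 881


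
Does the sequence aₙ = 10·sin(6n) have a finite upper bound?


For all n, -1 ≤ sin(6n) ≤ 1, so -10 ≤ 10·sin(6n) ≤ 10
Lower bound: -10, Upper bound: 10
The sequence IS bounded

Bounded (-10 ≤ aₙ ≤ 10)


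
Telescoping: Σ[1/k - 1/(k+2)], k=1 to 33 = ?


Telescoping with gap 2: two head and two tail terms survive.
= (1 + 1/2) - (1/34 + 1/35)
= 3/2 - 1/34 - 1/35 = 858/595

Sum = 858/595


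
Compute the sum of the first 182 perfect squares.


n = 182
n(n+1)(2n+1)/6 = 182×183×365/6
= 12156690/6 = 2026115

Σk² = 2026115


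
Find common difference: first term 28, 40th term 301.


d = (aₙ - a₁)/(n-1)
= (301 - 28)/(40-1)
= 273/39 = 7

d = 7


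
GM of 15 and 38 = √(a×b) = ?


GM = √(15×38) = √570 = 23.8747

GM = 23.8747


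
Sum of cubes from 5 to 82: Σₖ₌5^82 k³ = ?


Σₖ₌5^82 k³ = [82·83/2]² − [4·5/2]²
= 11580409 − 100 = 11580309

Σk³ = 11580309


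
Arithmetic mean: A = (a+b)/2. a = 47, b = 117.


AM = (47 + 117)/2 = 164/2 = 82

AM = 82


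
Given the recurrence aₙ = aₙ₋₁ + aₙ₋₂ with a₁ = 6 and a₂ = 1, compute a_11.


Computing iteratively: 6, 1, 7, 8, 15, 23, 38, 61, 99, 160, 259
a_11 = 259

a_11 = 259


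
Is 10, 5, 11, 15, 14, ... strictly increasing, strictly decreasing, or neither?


Differences: -5, 6, 4, -1
Difference at position 2 is +6 (> 0) but position 1 is -5 (< 0) — sequence both rises and falls
→ NOT monotonic

Not monotonic


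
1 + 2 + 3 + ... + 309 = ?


n(n+1)/2 = 309×310/2 = 95790/2 = 47895

Σk = 47895


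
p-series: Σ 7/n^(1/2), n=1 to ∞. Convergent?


p-series test: Σ c/n^p converges if p > 1, diverges if p ≤ 1 (constant c > 0 doesn't affect convergence).
p = 1/2
1/2 ≤ 1 → DIVERGES

Diverges (p = 1/2 ≤ 1)


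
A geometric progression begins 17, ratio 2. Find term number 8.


aₙ = a₁·r^(n-1)
= 17×2^7
= 17×128
= 2176

a_8 = 2176


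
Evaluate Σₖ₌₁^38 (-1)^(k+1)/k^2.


S = 1 - 1/4 + 1/9 - 1/16 + 1/25 - 1/36 + 1/49 - 1/64 ± ...
= 0.8221
(Full series converges to +π²/12 ≈ +0.8225)

S_38 = 0.8221


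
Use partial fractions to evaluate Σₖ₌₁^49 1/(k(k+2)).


1/(k(k+2)) = (1/2)·(1/k - 1/(k+2)) (partial fractions)
Telescoping: Σ = (1/2)·(1 + 1/2 - 1/50 - 1/51) = 931/1275

Sum = 931/1275


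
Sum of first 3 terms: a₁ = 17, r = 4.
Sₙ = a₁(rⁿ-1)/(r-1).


Sₙ = 17×(4^3 - 1)/(4 - 1)
= 17×(64 - 1)/3
= 17×63/3
= 357

S_3 = 357


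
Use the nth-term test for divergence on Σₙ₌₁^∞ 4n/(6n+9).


lim(n→∞) 4n/(6n+9) = 4/6 = 2/3  (divide numerator and denominator by n)
lim aₙ = 2/3 ≠ 0 → series DIVERGES

Diverges (lim aₙ = 2/3 ≠ 0)


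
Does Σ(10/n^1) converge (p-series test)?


p-series test: Σ c/n^p converges if p > 1, diverges if p ≤ 1 (constant c > 0 doesn't affect convergence).
p = 1
1 ≤ 1 → DIVERGES

Diverges (p = 1 ≤ 1)


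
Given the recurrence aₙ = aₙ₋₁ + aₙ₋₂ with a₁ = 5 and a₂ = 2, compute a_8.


Computing iteratively: 5, 2, 7, 9, 16, 25, 41, 66
a_8 = 66

a_8 = 66


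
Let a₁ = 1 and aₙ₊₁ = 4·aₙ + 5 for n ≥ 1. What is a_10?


Computing step by step:
a_1 = 1
a_2 = 9
a_3 = 41
a_4 = 169
a_5 = 681
a_6 = 2729
a_7 = 10921
a_8 = 43689
a_9 = 174761
a_10 = 699049


a_10 = 699049


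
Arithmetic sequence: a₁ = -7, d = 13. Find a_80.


aₙ = a₁ + (n-1)d
= -7 + (80-1)×13
= -7 + 1027
= 1020

a_80 = 1020


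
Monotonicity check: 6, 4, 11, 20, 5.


Differences: -2, 7, 9, -15
Difference at position 2 is +7 (> 0) but position 1 is -2 (< 0) — sequence both rises and falls
→ NOT monotonic

Not monotonic


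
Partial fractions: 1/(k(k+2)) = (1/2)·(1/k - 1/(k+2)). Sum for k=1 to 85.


1/(k(k+2)) = (1/2)·(1/k - 1/(k+2)) (partial fractions)
Telescoping: Σ = (1/2)·(1 + 1/2 - 1/86 - 1/87) = 5525/7482

Sum = 5525/7482


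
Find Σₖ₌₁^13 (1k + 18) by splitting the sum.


Σ(1k+18) = 1·Σk + 18·n
= 1·91 + 18·13
= 91 + 234 = 325

Σ = 325


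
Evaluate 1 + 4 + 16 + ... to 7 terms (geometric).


Sₙ = 1×(4^7 - 1)/(4 - 1)
= 1×(16384 - 1)/3
= 1×16383/3
= 5461

S_7 = 5461


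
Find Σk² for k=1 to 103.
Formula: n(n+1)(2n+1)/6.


n = 103
n(n+1)(2n+1)/6 = 103×104×207/6
= 2217384/6 = 369564

Σk² = 369564


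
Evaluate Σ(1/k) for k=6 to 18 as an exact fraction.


Σₖ₌6^18 1/k = 1/6 + 1/7 + 1/8 + ... + 1/18
= 989797/816816
≈ 1.2118

Sum = 989797/816816 ≈ 1.2118


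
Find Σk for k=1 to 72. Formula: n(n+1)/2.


n(n+1)/2 = 72×73/2 = 5256/2 = 2628

Σk = 2628


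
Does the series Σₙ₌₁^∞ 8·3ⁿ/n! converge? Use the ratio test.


aₙ = 8·3^n/n!
a_{n+1}/aₙ = 3^(n+1)/(n+1)! × n!/3^n  (constant 8 cancels)
= 3/(n+1)
L = lim(n→∞) 3/(n+1) = 0
L < 1 → series CONVERGES

Converges (ratio test: L = 0 < 1)


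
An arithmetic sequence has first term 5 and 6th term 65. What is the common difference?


d = (aₙ - a₁)/(n-1)
= (65 - 5)/(6-1)
= 60/5 = 12

d = 12


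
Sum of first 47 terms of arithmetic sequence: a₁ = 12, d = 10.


aₙ = 12 + (47-1)×10 = 472
Sₙ = n(a₁+aₙ)/2 = 47×(12+472)/2
= 47×484/2 = 11374

S_47 = 11374


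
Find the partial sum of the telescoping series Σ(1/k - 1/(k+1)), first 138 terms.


Telescoping: adjacent terms cancel.
= 1/1 - 1/139
= 1 - 1/139 = 138/139

Sum = 138/139


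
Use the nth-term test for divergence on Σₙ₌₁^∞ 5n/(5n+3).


lim(n→∞) 5n/(5n+3) = 5/5 = 1  (divide numerator and denominator by n)
lim aₙ = 1 ≠ 0 → series DIVERGES

Diverges (lim aₙ = 1 ≠ 0)


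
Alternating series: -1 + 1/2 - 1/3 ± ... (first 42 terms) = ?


S = -1 + 1/2 - 1/3 + 1/4 - 1/5 + 1/6 - 1/7 + 1/8 ± ...
= -0.6814
(Full series converges to -ln(2) ≈ -0.6931)

S_42 = -0.6814


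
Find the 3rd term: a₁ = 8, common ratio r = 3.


aₙ = a₁·r^(n-1)
= 8×3^2
= 8×9
= 72

a_3 = 72


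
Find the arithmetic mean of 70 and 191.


AM = (70 + 191)/2 = 261/2 = 130.5

AM = 130.5


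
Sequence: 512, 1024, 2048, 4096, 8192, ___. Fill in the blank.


Pattern: powers of 2: 2ⁿ
Terms: 512, 1024, 2048, 4096, 8192
Next term = 16384

Next term = 16384


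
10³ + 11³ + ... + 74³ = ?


Σₖ₌10^74 k³ = [74·75/2]² − [9·10/2]²
= 7700625 − 2025 = 7698600

Σk³ = 7698600


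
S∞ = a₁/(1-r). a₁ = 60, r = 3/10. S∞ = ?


S∞ = a₁/(1-r) = 60/(1 - 3/10)
= 60/(7/10)
= 600/7

S∞ = 600/7


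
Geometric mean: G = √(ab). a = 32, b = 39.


GM = √(32×39) = √1248 = 35.327

GM = 35.327


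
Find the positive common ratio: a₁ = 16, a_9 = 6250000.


r^(n-1) = aₙ/a₁
r^8 = 6250000/16 = 390625
r = 390625^(1/8)
= ±5; taking r > 0 gives r = 5

r = 5


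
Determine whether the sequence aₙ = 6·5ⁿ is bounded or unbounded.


aₙ = 6·5ⁿ → as n→∞, aₙ→∞ (since base 5 > 1)
No finite upper bound exists
The sequence is UNBOUNDED

Unbounded (aₙ → ∞ as n → ∞)


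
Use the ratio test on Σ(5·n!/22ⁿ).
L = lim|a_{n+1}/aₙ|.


aₙ = 5·n!/22^n
a_{n+1}/aₙ = (n+1)!/22^(n+1) × 22^n/n!  (constant 5 cancels)
= (n+1)/22
L = lim(n→∞) (n+1)/22 = ∞
L > 1 → series DIVERGES

Diverges (ratio test: L = ∞ > 1)


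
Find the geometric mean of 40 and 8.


GM = √(40×8) = √320 = 17.8885

GM = 17.8885


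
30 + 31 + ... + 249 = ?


Σₖ₌30^249 k = Σₖ₌₁^249 k − Σₖ₌₁^29 k
= 249·250/2 − 29·30/2
= 31125 − 435 = 30690

Σk = 30690


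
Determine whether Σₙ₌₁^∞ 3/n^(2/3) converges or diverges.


p-series test: Σ c/n^p converges if p > 1, diverges if p ≤ 1 (constant c > 0 doesn't affect convergence).
p = 2/3
2/3 ≤ 1 → DIVERGES

Diverges (p = 2/3 ≤ 1)


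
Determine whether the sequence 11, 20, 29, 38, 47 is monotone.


Differences: 9, 9, 9, 9
All differences > 0 → strictly INCREASING

Monotonically increasing


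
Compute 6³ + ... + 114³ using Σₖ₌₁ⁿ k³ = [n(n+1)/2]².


Σₖ₌6^114 k³ = [114·115/2]² − [5·6/2]²
= 42968025 − 225 = 42967800

Σk³ = 42967800


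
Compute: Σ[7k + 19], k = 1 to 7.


Σ(7k+19) = 7·Σk + 19·n
= 7·28 + 19·7
= 196 + 133 = 329

Σ = 329


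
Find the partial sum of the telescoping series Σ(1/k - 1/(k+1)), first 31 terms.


Telescoping: adjacent terms cancel.
= 1/1 - 1/32
= 1 - 1/32 = 31/32

Sum = 31/32


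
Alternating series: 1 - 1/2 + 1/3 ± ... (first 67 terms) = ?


S = 1 - 1/2 + 1/3 - 1/4 + 1/5 - 1/6 + 1/7 - 1/8 ± ...
= 0.7006
(Full series converges to +ln(2) ≈ +0.6931)

S_67 = 0.7006


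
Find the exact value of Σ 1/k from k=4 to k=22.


Σₖ₌4^22 1/k = 1/4 + 1/5 + 1/6 + ... + 1/22
= 28827167/15519504
≈ 1.8575

Sum = 28827167/15519504 ≈ 1.8575


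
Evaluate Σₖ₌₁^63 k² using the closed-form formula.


n = 63
n(n+1)(2n+1)/6 = 63×64×127/6
= 512064/6 = 85344

Σk² = 85344


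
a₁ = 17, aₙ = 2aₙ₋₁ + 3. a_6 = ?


Computing step by step:
a_1 = 17
a_2 = 37
a_3 = 77
a_4 = 157
a_5 = 317
a_6 = 637


a_6 = 637


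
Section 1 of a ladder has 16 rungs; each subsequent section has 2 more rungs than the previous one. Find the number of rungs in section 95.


aₙ = a₁ + (n-1)d
= 16 + (95-1)×2
= 16 + 188
= 204

a_95 = 204


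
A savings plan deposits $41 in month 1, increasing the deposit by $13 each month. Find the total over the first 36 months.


aₙ = 41 + (36-1)×13 = 496
Sₙ = n(a₁+aₙ)/2 = 36×(41+496)/2
= 36×537/2 = 9666

S_36 = 9666


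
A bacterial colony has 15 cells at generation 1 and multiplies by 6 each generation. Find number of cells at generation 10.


aₙ = a₁·r^(n-1)
= 15×6^9
= 15×10077696
= 151165440

a_10 = 151165440


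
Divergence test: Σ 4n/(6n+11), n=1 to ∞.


lim(n→∞) 4n/(6n+11) = 4/6 = 2/3  (divide numerator and denominator by n)
lim aₙ = 2/3 ≠ 0 → series DIVERGES

Diverges (lim aₙ = 2/3 ≠ 0)


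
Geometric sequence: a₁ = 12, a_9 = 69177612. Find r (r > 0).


r^(n-1) = aₙ/a₁
r^8 = 69177612/12 = 5764801
r = 5764801^(1/8)
= ±7; taking r > 0 gives r = 7

r = 7


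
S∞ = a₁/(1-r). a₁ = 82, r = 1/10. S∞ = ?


S∞ = a₁/(1-r) = 82/(1 - 1/10)
= 82/(9/10)
= 820/9

S∞ = 820/9


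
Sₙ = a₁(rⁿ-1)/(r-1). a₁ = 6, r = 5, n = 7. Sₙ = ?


Sₙ = 6×(5^7 - 1)/(5 - 1)
= 6×(78125 - 1)/4
= 6×78124/4
= 117186

S_7 = 117186


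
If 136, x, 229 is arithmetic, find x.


AM = (136 + 229)/2 = 365/2 = 182.5

AM = 182.5


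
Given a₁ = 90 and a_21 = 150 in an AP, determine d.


d = (aₙ - a₁)/(n-1)
= (150 - 90)/(21-1)
= 60/20 = 3

d = 3


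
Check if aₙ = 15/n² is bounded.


a₁ = 15, a₂ = 15/4, a₃ = 15/9, ...
0 < aₙ ≤ 15 for all n ≥ 1
The sequence IS bounded

Bounded (0 < aₙ ≤ 15)


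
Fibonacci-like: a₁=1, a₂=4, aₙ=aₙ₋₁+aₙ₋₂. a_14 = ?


Computing iteratively: 1, 4, 5, 9, 14, 23, 37, 60, 97, 157, 254, 411, ...
a_14 = 1076

a_14 = 1076


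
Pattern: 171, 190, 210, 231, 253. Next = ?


Pattern: triangular numbers: n(n+1)/2
Terms: 171, 190, 210, 231, 253
Next term = 276

Next term = 276


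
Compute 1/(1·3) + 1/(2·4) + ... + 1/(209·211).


1/(k(k+2)) = (1/2)·(1/k - 1/(k+2)) (partial fractions)
Telescoping: Σ = (1/2)·(1 + 1/2 - 1/210 - 1/211) = 16511/22155

Sum = 16511/22155


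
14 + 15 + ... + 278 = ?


Σₖ₌14^278 k = Σₖ₌₁^278 k − Σₖ₌₁^13 k
= 278·279/2 − 13·14/2
= 38781 − 91 = 38690

Σk = 38690


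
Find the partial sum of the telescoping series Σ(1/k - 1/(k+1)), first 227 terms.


Telescoping: adjacent terms cancel.
= 1/1 - 1/228
= 1 - 1/228 = 227/228

Sum = 227/228


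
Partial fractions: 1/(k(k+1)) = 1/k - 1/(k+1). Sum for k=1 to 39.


1/(k(k+1)) = 1/k - 1/(k+1) (partial fractions)
Telescoping: Σ = 1 - 1/40 = 39/40

Sum = 39/40


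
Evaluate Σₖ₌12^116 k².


Σₖ₌12^116 k² = Σₖ₌₁^116 k² − Σₖ₌₁^11 k²
= 116·117·233/6 − 11·12·23/6
= 527046 − 506 = 526540

Σk² = 526540


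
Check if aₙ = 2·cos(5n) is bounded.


For all n, -1 ≤ cos(5n) ≤ 1, so -2 ≤ 2·cos(5n) ≤ 2
Lower bound: -2, Upper bound: 2
The sequence IS bounded

Bounded (-2 ≤ aₙ ≤ 2)


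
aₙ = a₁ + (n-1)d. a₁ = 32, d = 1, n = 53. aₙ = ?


aₙ = a₁ + (n-1)d
= 32 + (53-1)×1
= 32 + 52
= 84

a_53 = 84


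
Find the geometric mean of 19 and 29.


GM = √(19×29) = √551 = 23.4734

GM = 23.4734


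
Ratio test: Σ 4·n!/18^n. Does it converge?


aₙ = 4·n!/18^n
a_{n+1}/aₙ = (n+1)!/18^(n+1) × 18^n/n!  (constant 4 cancels)
= (n+1)/18
L = lim(n→∞) (n+1)/18 = ∞
L > 1 → series DIVERGES

Diverges (ratio test: L = ∞ > 1)


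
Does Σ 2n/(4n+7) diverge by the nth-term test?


lim(n→∞) 2n/(4n+7) = 2/4 = 1/2  (divide numerator and denominator by n)
lim aₙ = 1/2 ≠ 0 → series DIVERGES

Diverges (lim aₙ = 1/2 ≠ 0)


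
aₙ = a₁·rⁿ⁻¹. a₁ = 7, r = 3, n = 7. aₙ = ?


aₙ = a₁·r^(n-1)
= 7×3^6
= 7×729
= 5103

a_7 = 5103


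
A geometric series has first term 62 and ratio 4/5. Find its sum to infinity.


S∞ = a₁/(1-r) = 62/(1 - 4/5)
= 62/(1/5)
= 310

S∞ = 310


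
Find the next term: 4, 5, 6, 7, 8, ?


Pattern: arithmetic (d=1)
Terms: 4, 5, 6, 7, 8
Next term = 9

Next term = 9


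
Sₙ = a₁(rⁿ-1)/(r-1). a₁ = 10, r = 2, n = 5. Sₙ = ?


Sₙ = 10×(2^5 - 1)/(2 - 1)
= 10×(32 - 1)/1
= 10×31/1
= 310

S_5 = 310


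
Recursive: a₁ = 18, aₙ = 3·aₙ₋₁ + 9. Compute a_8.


Computing step by step:
a_1 = 18
a_2 = 63
a_3 = 198
a_4 = 603
a_5 = 1818
a_6 = 5463
a_7 = 16398
a_8 = 49203


a_8 = 49203


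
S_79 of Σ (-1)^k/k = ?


S = -1 + 1/2 - 1/3 + 1/4 - 1/5 + 1/6 - 1/7 + 1/8 ± ...
= -0.6994
(Full series converges to -ln(2) ≈ -0.6931)

S_79 = -0.6994


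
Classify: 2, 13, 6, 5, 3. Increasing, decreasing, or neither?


Differences: 11, -7, -1, -2
Difference at position 1 is +11 (> 0) but position 2 is -7 (< 0) — sequence both rises and falls
→ NOT monotonic

Not monotonic


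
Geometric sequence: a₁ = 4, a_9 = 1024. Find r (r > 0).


r^(n-1) = aₙ/a₁
r^8 = 1024/4 = 256
r = 256^(1/8)
= ±2; taking r > 0 gives r = 2

r = 2


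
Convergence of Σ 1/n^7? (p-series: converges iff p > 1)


p-series test: Σ c/n^p converges if p > 1, diverges if p ≤ 1 (constant c > 0 doesn't affect convergence).
p = 7
7 > 1 → CONVERGES

Converges (p = 7 > 1)


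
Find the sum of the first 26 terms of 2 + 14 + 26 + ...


aₙ = 2 + (26-1)×12 = 302
Sₙ = n(a₁+aₙ)/2 = 26×(2+302)/2
= 26×304/2 = 3952

S_26 = 3952


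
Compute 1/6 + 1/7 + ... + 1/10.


Σₖ₌6^10 1/k = 1/6 + 1/7 + 1/8 + 1/9 + 1/10
= 1627/2520
≈ 0.6456

Sum = 1627/2520 ≈ 0.6456


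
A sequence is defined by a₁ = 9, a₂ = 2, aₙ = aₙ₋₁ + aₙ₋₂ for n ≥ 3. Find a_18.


Computing iteratively: 9, 2, 11, 13, 24, 37, 61, 98, 159, 257, 416, 673, ...
a_18 = 12077

a_18 = 12077


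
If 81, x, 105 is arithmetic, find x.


AM = (81 + 105)/2 = 186/2 = 93

AM = 93


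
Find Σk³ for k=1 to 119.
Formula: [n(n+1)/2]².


n(n+1)/2 = 119×120/2 = 7140
Σk³ = 7140² = 50979600

Σk³ = 50979600


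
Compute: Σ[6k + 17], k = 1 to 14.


Σ(6k+17) = 6·Σk + 17·n
= 6·105 + 17·14
= 630 + 238 = 868

Σ = 868


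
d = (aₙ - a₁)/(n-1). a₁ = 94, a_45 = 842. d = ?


d = (aₙ - a₁)/(n-1)
= (842 - 94)/(45-1)
= 748/44 = 17

d = 17


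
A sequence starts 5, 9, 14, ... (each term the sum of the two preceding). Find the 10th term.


Computing iteratively: 5, 9, 14, 23, 37, 60, 97, 157, 254, 411
a_10 = 411

a_10 = 411


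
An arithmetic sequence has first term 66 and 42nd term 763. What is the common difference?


d = (aₙ - a₁)/(n-1)
= (763 - 66)/(42-1)
= 697/41 = 17

d = 17


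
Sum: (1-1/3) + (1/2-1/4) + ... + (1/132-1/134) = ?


Telescoping with gap 2: two head and two tail terms survive.
= (1 + 1/2) - (1/133 + 1/134)
= 3/2 - 1/133 - 1/134 = 13233/8911

Sum = 13233/8911


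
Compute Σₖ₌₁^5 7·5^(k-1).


Sₙ = 7×(5^5 - 1)/(5 - 1)
= 7×(3125 - 1)/4
= 7×3124/4
= 5467

S_5 = 5467


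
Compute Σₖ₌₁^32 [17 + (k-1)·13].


aₙ = 17 + (32-1)×13 = 420
Sₙ = n(a₁+aₙ)/2 = 32×(17+420)/2
= 32×437/2 = 6992

S_32 = 6992


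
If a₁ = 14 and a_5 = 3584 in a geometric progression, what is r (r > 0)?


r^(n-1) = aₙ/a₁
r^4 = 3584/14 = 256
r = 256^(1/4)
= ±4; taking r > 0 gives r = 4

r = 4


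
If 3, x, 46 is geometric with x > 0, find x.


GM = √(3×46) = √138 = 11.7473

GM = 11.7473


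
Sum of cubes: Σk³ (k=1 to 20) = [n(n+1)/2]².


n(n+1)/2 = 20×21/2 = 210
Σk³ = 210² = 44100

Σk³ = 44100


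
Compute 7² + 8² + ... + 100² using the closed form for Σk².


Σₖ₌7^100 k² = Σₖ₌₁^100 k² − Σₖ₌₁^6 k²
= 100·101·201/6 − 6·7·13/6
= 338350 − 91 = 338259

Σk² = 338259


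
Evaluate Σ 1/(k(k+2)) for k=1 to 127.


1/(k(k+2)) = (1/2)·(1/k - 1/(k+2)) (partial fractions)
Telescoping: Σ = (1/2)·(1 + 1/2 - 1/128 - 1/129) = 24511/33024

Sum = 24511/33024


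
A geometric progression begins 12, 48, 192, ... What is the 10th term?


aₙ = a₁·r^(n-1)
= 12×4^9
= 12×262144
= 3145728

a_10 = 3145728


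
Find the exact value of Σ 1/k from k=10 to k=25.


Σₖ₌10^25 1/k = 1/10 + 1/11 + 1/12 + ... + 1/25
= 26422849771/26771144400
≈ 0.987

Sum = 26422849771/26771144400 ≈ 0.987


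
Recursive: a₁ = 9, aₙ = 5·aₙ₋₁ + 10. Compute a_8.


Computing step by step:
a_1 = 9
a_2 = 55
a_3 = 285
a_4 = 1435
a_5 = 7185
a_6 = 35935
a_7 = 179685
a_8 = 898435


a_8 = 898435


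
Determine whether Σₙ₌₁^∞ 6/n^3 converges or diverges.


p-series test: Σ c/n^p converges if p > 1, diverges if p ≤ 1 (constant c > 0 doesn't affect convergence).
p = 3
3 > 1 → CONVERGES

Converges (p = 3 > 1)


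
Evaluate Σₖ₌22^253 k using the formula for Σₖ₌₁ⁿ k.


Σₖ₌22^253 k = Σₖ₌₁^253 k − Σₖ₌₁^21 k
= 253·254/2 − 21·22/2
= 32131 − 231 = 31900

Σk = 31900


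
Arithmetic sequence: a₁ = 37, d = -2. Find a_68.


aₙ = a₁ + (n-1)d
= 37 + (68-1)×-2
= 37 - 134
= -97

a_68 = -97


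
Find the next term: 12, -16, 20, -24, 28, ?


Pattern: alternating sign, magnitude arithmetic (d=4)
Terms: 12, -16, 20, -24, 28
Next term = -32

Next term = -32


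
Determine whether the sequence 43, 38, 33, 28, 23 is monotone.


Differences: -5, -5, -5, -5
All differences < 0 → strictly DECREASING

Monotonically decreasing


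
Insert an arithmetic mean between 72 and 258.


AM = (72 + 258)/2 = 330/2 = 165

AM = 165


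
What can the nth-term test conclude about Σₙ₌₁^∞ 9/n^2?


lim(n→∞) 9/n^2 = 0
lim aₙ = 0 → nth-term test is INCONCLUSIVE
(Need other tests; this is actually a convergent p-series with p=2 > 1)

Inconclusive (lim aₙ = 0; need another test)


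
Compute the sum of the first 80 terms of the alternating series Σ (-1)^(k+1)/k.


S = 1 - 1/2 + 1/3 - 1/4 + 1/5 - 1/6 + 1/7 - 1/8 ± ...
= 0.6869
(Full series converges to +ln(2) ≈ +0.6931)

S_80 = 0.6869


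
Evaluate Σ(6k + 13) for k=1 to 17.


Σ(6k+13) = 6·Σk + 13·n
= 6·153 + 13·17
= 918 + 221 = 1139

Σ = 1139


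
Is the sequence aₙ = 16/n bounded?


a₁ = 16, a₂ = 16/2, a₃ = 16/3, ...
0 < aₙ ≤ 16 for all n ≥ 1
Lower bound: 0, Upper bound: 16
The sequence IS bounded

Bounded (0 < aₙ ≤ 16)


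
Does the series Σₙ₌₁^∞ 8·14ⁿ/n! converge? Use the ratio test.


aₙ = 8·14^n/n!
a_{n+1}/aₙ = 14^(n+1)/(n+1)! × n!/14^n  (constant 8 cancels)
= 14/(n+1)
L = lim(n→∞) 14/(n+1) = 0
L < 1 → series CONVERGES

Converges (ratio test: L = 0 < 1)


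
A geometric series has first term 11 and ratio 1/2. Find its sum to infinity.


S∞ = a₁/(1-r) = 11/(1 - 1/2)
= 11/(1/2)
= 22

S∞ = 22


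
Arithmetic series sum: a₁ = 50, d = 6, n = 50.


aₙ = 50 + (50-1)×6 = 344
Sₙ = n(a₁+aₙ)/2 = 50×(50+344)/2
= 50×394/2 = 9850

S_50 = 9850


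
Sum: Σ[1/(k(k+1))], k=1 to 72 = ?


1/(k(k+1)) = 1/k - 1/(k+1) (partial fractions)
Telescoping: Σ = 1 - 1/73 = 72/73

Sum = 72/73


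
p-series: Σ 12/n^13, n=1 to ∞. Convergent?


p-series test: Σ c/n^p converges if p > 1, diverges if p ≤ 1 (constant c > 0 doesn't affect convergence).
p = 13
13 > 1 → CONVERGES

Converges (p = 13 > 1)


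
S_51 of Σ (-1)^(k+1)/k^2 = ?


S = 1 - 1/4 + 1/9 - 1/16 + 1/25 - 1/36 + 1/49 - 1/64 ± ...
= 0.8227
(Full series converges to +π²/12 ≈ +0.8225)

S_51 = 0.8227


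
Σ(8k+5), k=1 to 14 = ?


Σ(8k+5) = 8·Σk + 5·n
= 8·105 + 5·14
= 840 + 70 = 910

Σ = 910


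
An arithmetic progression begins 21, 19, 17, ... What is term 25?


aₙ = a₁ + (n-1)d
= 21 + (25-1)×-2
= 21 - 48
= -27

a_25 = -27


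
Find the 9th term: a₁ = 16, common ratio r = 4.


aₙ = a₁·r^(n-1)
= 16×4^8
= 16×65536
= 1048576

a_9 = 1048576


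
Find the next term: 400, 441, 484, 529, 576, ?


Pattern: perfect squares: n²
Terms: 400, 441, 484, 529, 576
Next term = 625

Next term = 625


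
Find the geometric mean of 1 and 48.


GM = √(1×48) = √48 = 6.9282

GM = 6.9282


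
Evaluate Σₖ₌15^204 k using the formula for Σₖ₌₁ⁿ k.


Σₖ₌15^204 k = Σₖ₌₁^204 k − Σₖ₌₁^14 k
= 204·205/2 − 14·15/2
= 20910 − 105 = 20805

Σk = 20805


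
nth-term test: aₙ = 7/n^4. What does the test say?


lim(n→∞) 7/n^4 = 0
lim aₙ = 0 → nth-term test is INCONCLUSIVE
(Need other tests; this is actually a convergent p-series with p=4 > 1)

Inconclusive (lim aₙ = 0; need another test)


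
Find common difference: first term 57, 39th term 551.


d = (aₙ - a₁)/(n-1)
= (551 - 57)/(39-1)
= 494/38 = 13

d = 13


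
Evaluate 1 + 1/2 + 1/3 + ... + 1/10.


H_10 = 1/1 + 1/2 + 1/3 + 1/4 + 1/5 + 1/6 + 1/7 + 1/8 + 1/9 + 1/10
= 7381/2520
≈ 2.929

H_10 = 7381/2520 ≈ 2.929


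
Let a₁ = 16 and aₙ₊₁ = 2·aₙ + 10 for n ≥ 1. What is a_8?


Computing step by step:
a_1 = 16
a_2 = 42
a_3 = 94
a_4 = 198
a_5 = 406
a_6 = 822
a_7 = 1654
a_8 = 3318


a_8 = 3318


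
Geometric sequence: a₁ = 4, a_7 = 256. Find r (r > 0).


r^(n-1) = aₙ/a₁
r^6 = 256/4 = 64
r = 64^(1/6)
= ±2; taking r > 0 gives r = 2

r = 2


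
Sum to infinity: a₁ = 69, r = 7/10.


S∞ = a₁/(1-r) = 69/(1 - 7/10)
= 69/(3/10)
= 230

S∞ = 230


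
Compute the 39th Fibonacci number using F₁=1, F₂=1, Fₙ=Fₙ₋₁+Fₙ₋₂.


Fibonacci sequence: 1, 1, 2, 3, 5, 8, 13, 21, 34, 55, 89, ...
F(39) = 63245986

F(39) = 63245986


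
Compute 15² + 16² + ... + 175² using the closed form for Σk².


Σₖ₌15^175 k² = Σₖ₌₁^175 k² − Σₖ₌₁^14 k²
= 175·176·351/6 − 14·15·29/6
= 1801800 − 1015 = 1800785

Σk² = 1800785


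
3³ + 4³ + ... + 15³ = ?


Σₖ₌3^15 k³ = [15·16/2]² − [2·3/2]²
= 14400 − 9 = 14391

Σk³ = 14391


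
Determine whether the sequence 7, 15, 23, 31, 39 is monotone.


Differences: 8, 8, 8, 8
All differences > 0 → strictly INCREASING

Monotonically increasing


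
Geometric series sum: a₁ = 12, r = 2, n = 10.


Sₙ = 12×(2^10 - 1)/(2 - 1)
= 12×(1024 - 1)/1
= 12×1023/1
= 12276

S_10 = 12276


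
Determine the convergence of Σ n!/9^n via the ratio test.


aₙ = n!/9^n
a_{n+1}/aₙ = (n+1)!/9^(n+1) × 9^n/n!
= (n+1)/9
L = lim(n→∞) (n+1)/9 = ∞
L > 1 → series DIVERGES

Diverges (ratio test: L = ∞ > 1)


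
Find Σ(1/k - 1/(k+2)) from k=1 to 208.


Telescoping with gap 2: two head and two tail terms survive.
= (1 + 1/2) - (1/209 + 1/210)
= 3/2 - 1/209 - 1/210 = 32708/21945

Sum = 32708/21945


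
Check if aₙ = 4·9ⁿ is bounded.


aₙ = 4·9ⁿ → as n→∞, aₙ→∞ (since base 9 > 1)
No finite upper bound exists
The sequence is UNBOUNDED

Unbounded (aₙ → ∞ as n → ∞)


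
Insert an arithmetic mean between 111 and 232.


AM = (111 + 232)/2 = 343/2 = 171.5

AM = 171.5


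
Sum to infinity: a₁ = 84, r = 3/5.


S∞ = a₁/(1-r) = 84/(1 - 3/5)
= 84/(2/5)
= 210

S∞ = 210


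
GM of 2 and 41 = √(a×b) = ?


GM = √(2×41) = √82 = 9.0554

GM = 9.0554


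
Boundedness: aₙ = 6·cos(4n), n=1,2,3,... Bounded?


For all n, -1 ≤ cos(4n) ≤ 1, so -6 ≤ 6·cos(4n) ≤ 6
Lower bound: -6, Upper bound: 6
The sequence IS bounded

Bounded (-6 ≤ aₙ ≤ 6)


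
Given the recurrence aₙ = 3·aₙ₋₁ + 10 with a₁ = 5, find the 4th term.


Computing step by step:
a_1 = 5
a_2 = 25
a_3 = 85
a_4 = 265


a_4 = 265


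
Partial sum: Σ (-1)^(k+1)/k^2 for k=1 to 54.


S = 1 - 1/4 + 1/9 - 1/16 + 1/25 - 1/36 + 1/49 - 1/64 ± ...
= 0.8223
(Full series converges to +π²/12 ≈ +0.8225)

S_54 = 0.8223


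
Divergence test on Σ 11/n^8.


lim(n→∞) 11/n^8 = 0
lim aₙ = 0 → nth-term test is INCONCLUSIVE
(Need other tests; this is actually a convergent p-series with p=8 > 1)

Inconclusive (lim aₙ = 0; need another test)


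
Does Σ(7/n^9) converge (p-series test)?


p-series test: Σ c/n^p converges if p > 1, diverges if p ≤ 1 (constant c > 0 doesn't affect convergence).
p = 9
9 > 1 → CONVERGES

Converges (p = 9 > 1)


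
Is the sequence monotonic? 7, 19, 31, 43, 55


Differences: 12, 12, 12, 12
All differences > 0 → strictly INCREASING

Monotonically increasing


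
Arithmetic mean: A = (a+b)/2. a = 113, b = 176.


AM = (113 + 176)/2 = 289/2 = 144.5

AM = 144.5


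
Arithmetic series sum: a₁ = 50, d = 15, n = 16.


aₙ = 50 + (16-1)×15 = 275
Sₙ = n(a₁+aₙ)/2 = 16×(50+275)/2
= 16×325/2 = 2600

S_16 = 2600


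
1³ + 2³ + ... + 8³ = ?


n(n+1)/2 = 8×9/2 = 36
Σk³ = 36² = 1296

Σk³ = 1296


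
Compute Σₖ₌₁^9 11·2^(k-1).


Sₙ = 11×(2^9 - 1)/(2 - 1)
= 11×(512 - 1)/1
= 11×511/1
= 5621

S_9 = 5621


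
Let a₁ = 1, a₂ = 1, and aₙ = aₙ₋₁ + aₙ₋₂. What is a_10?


Computing iteratively: 1, 1, 2, 3, 5, 8, 13, 21, 34, 55
a_10 = 55

a_10 = 55


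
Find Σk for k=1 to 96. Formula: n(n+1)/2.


n(n+1)/2 = 96×97/2 = 9312/2 = 4656

Σk = 4656


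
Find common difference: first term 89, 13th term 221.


d = (aₙ - a₁)/(n-1)
= (221 - 89)/(13-1)
= 132/12 = 11

d = 11


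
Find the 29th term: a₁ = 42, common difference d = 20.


aₙ = a₁ + (n-1)d
= 42 + (29-1)×20
= 42 + 560
= 602

a_29 = 602


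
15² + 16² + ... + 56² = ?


Σₖ₌15^56 k² = Σₖ₌₁^56 k² − Σₖ₌₁^14 k²
= 56·57·113/6 − 14·15·29/6
= 60116 − 1015 = 59101

Σk² = 59101


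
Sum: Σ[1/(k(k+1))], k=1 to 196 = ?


1/(k(k+1)) = 1/k - 1/(k+1) (partial fractions)
Telescoping: Σ = 1 - 1/197 = 196/197

Sum = 196/197


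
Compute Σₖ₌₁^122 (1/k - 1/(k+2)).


Telescoping with gap 2: two head and two tail terms survive.
= (1 + 1/2) - (1/123 + 1/124)
= 3/2 - 1/123 - 1/124 = 22631/15252

Sum = 22631/15252


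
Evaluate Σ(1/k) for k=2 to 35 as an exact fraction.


Σₖ₌2^35 1/k = 1/2 + 1/3 + 1/4 + ... + 1/35
= 41309674280509/13127595717600
≈ 3.1468

Sum = 41309674280509/13127595717600 ≈ 3.1468


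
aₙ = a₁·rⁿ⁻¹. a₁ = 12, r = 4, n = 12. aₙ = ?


aₙ = a₁·r^(n-1)
= 12×4^11
= 12×4194304
= 50331648

a_12 = 50331648


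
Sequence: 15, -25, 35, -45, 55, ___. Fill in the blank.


Pattern: alternating sign, magnitude arithmetic (d=10)
Terms: 15, -25, 35, -45, 55
Next term = -65

Next term = -65


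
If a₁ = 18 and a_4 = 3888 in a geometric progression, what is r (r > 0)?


r^(n-1) = aₙ/a₁
r^3 = 3888/18 = 216
r = 216^(1/3)
= 6

r = 6


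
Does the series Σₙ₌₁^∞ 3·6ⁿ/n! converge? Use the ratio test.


aₙ = 3·6^n/n!
a_{n+1}/aₙ = 6^(n+1)/(n+1)! × n!/6^n  (constant 3 cancels)
= 6/(n+1)
L = lim(n→∞) 6/(n+1) = 0
L < 1 → series CONVERGES

Converges (ratio test: L = 0 < 1)


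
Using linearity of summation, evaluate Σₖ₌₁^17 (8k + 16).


Σ(8k+16) = 8·Σk + 16·n
= 8·153 + 16·17
= 1224 + 272 = 1496

Σ = 1496


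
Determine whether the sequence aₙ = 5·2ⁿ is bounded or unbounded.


aₙ = 5·2ⁿ → as n→∞, aₙ→∞ (since base 2 > 1)
No finite upper bound exists
The sequence is UNBOUNDED

Unbounded (aₙ → ∞ as n → ∞)


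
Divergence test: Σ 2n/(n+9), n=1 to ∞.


lim(n→∞) 2n/(n+9) = 2/1 = 2  (divide numerator and denominator by n)
lim aₙ = 2 ≠ 0 → series DIVERGES

Diverges (lim aₙ = 2 ≠ 0)


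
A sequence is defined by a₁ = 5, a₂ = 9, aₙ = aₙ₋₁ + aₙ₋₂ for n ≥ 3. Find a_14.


Computing iteratively: 5, 9, 14, 23, 37, 60, 97, 157, 254, 411, 665, 1076, ...
a_14 = 2817

a_14 = 2817


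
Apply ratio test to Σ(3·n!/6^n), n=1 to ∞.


aₙ = 3·n!/6^n
a_{n+1}/aₙ = (n+1)!/6^(n+1) × 6^n/n!  (constant 3 cancels)
= (n+1)/6
L = lim(n→∞) (n+1)/6 = ∞
L > 1 → series DIVERGES

Diverges (ratio test: L = ∞ > 1)


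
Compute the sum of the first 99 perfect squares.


n = 99
n(n+1)(2n+1)/6 = 99×100×199/6
= 1970100/6 = 328350

Σk² = 328350


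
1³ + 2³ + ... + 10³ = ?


n(n+1)/2 = 10×11/2 = 55
Σk³ = 55² = 3025

Σk³ = 3025


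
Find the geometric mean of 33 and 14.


GM = √(33×14) = √462 = 21.4942

GM = 21.4942


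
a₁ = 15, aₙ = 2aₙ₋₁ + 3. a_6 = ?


Computing step by step:
a_1 = 15
a_2 = 33
a_3 = 69
a_4 = 141
a_5 = 285
a_6 = 573


a_6 = 573


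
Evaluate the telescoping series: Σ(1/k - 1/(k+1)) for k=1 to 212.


Telescoping: adjacent terms cancel.
= 1/1 - 1/213
= 1 - 1/213 = 212/213

Sum = 212/213


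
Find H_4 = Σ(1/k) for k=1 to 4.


H_4 = 1/1 + 1/2 + 1/3 + 1/4
= 25/12
≈ 2.0833

H_4 = 25/12 ≈ 2.0833


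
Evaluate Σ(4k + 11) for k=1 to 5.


Σ(4k+11) = 4·Σk + 11·n
= 4·15 + 11·5
= 60 + 55 = 115

Σ = 115


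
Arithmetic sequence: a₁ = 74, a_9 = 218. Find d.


d = (aₙ - a₁)/(n-1)
= (218 - 74)/(9-1)
= 144/8 = 18

d = 18


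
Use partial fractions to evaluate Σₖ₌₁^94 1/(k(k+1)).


1/(k(k+1)) = 1/k - 1/(k+1) (partial fractions)
Telescoping: Σ = 1 - 1/95 = 94/95

Sum = 94/95


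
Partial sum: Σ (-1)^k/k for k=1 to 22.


S = -1 + 1/2 - 1/3 + 1/4 - 1/5 + 1/6 - 1/7 + 1/8 ± ...
= -0.6709
(Full series converges to -ln(2) ≈ -0.6931)

S_22 = -0.6709


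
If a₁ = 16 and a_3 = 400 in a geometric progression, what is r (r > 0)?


r^(n-1) = aₙ/a₁
r^2 = 400/16 = 25
r = 25^(1/2)
= ±5; taking r > 0 gives r = 5

r = 5


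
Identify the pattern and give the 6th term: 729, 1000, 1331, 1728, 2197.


Pattern: perfect cubes: n³
Terms: 729, 1000, 1331, 1728, 2197
Next term = 2744

Next term = 2744


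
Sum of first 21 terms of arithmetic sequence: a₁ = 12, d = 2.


aₙ = 12 + (21-1)×2 = 52
Sₙ = n(a₁+aₙ)/2 = 21×(12+52)/2
= 21×64/2 = 672

S_21 = 672


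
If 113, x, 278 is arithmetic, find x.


AM = (113 + 278)/2 = 391/2 = 195.5

AM = 195.5


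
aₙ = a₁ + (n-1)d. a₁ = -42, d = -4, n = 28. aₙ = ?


aₙ = a₁ + (n-1)d
= -42 + (28-1)×-4
= -42 - 108
= -150

a_28 = -150


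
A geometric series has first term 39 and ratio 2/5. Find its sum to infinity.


S∞ = a₁/(1-r) = 39/(1 - 2/5)
= 39/(3/5)
= 65

S∞ = 65


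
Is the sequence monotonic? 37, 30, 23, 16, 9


Differences: -7, -7, -7, -7
All differences < 0 → strictly DECREASING

Monotonically decreasing


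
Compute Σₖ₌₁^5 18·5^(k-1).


Sₙ = 18×(5^5 - 1)/(5 - 1)
= 18×(3125 - 1)/4
= 18×3124/4
= 14058

S_5 = 14058


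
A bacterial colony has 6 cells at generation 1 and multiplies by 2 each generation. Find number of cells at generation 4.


aₙ = a₁·r^(n-1)
= 6×2^3
= 6×8
= 48

a_4 = 48


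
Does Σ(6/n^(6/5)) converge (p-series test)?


p-series test: Σ c/n^p converges if p > 1, diverges if p ≤ 1 (constant c > 0 doesn't affect convergence).
p = 6/5
6/5 > 1 → CONVERGES

Converges (p = 6/5 > 1)


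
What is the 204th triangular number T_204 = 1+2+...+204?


n(n+1)/2 = 204×205/2 = 41820/2 = 20910

Σk = 20910


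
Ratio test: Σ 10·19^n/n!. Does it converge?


aₙ = 10·19^n/n!
a_{n+1}/aₙ = 19^(n+1)/(n+1)! × n!/19^n  (constant 10 cancels)
= 19/(n+1)
L = lim(n→∞) 19/(n+1) = 0
L < 1 → series CONVERGES

Converges (ratio test: L = 0 < 1)


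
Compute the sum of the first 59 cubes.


n(n+1)/2 = 59×60/2 = 1770
Σk³ = 1770² = 3132900

Σk³ = 3132900


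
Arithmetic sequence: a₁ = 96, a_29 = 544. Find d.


d = (aₙ - a₁)/(n-1)
= (544 - 96)/(29-1)
= 448/28 = 16

d = 16


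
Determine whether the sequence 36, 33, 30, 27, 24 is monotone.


Differences: -3, -3, -3, -3
All differences < 0 → strictly DECREASING

Monotonically decreasing


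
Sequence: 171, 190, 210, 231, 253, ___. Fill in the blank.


Pattern: triangular numbers: n(n+1)/2
Terms: 171, 190, 210, 231, 253
Next term = 276

Next term = 276


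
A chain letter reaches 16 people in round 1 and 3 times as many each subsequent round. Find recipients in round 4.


aₙ = a₁·r^(n-1)
= 16×3^3
= 16×27
= 432

a_4 = 432


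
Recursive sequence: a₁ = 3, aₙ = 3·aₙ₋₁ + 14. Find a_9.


Computing step by step:
a_1 = 3
a_2 = 23
a_3 = 83
a_4 = 263
a_5 = 803
a_6 = 2423
a_7 = 7283
a_8 = 21863
a_9 = 65603


a_9 = 65603


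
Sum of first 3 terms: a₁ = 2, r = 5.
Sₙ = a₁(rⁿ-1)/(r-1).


Sₙ = 2×(5^3 - 1)/(5 - 1)
= 2×(125 - 1)/4
= 2×124/4
= 62

S_3 = 62


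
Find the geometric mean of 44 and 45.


GM = √(44×45) = √1980 = 44.4972

GM = 44.4972


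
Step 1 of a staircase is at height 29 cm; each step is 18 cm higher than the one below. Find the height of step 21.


aₙ = a₁ + (n-1)d
= 29 + (21-1)×18
= 29 + 360
= 389

a_21 = 389


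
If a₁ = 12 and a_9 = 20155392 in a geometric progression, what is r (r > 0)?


r^(n-1) = aₙ/a₁
r^8 = 20155392/12 = 1679616
r = 1679616^(1/8)
= ±6; taking r > 0 gives r = 6

r = 6


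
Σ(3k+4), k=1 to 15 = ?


Σ(3k+4) = 3·Σk + 4·n
= 3·120 + 4·15
= 360 + 60 = 420

Σ = 420


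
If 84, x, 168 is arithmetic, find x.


AM = (84 + 168)/2 = 252/2 = 126

AM = 126


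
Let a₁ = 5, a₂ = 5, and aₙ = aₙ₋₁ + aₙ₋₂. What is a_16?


Computing iteratively: 5, 5, 10, 15, 25, 40, 65, 105, 170, 275, 445, 720, ...
a_16 = 4935

a_16 = 4935


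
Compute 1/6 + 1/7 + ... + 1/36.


Σₖ₌6^36 1/k = 1/6 + 1/7 + 1/8 + ... + 1/36
= 24827248546189/13127595717600
≈ 1.8912

Sum = 24827248546189/13127595717600 ≈ 1.8912


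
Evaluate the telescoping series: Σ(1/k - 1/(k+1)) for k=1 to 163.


Telescoping: adjacent terms cancel.
= 1/1 - 1/164
= 1 - 1/164 = 163/164

Sum = 163/164


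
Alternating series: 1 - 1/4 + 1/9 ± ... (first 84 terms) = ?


S = 1 - 1/4 + 1/9 - 1/16 + 1/25 - 1/36 + 1/49 - 1/64 ± ...
= 0.8224
(Full series converges to +π²/12 ≈ +0.8225)

S_84 = 0.8224


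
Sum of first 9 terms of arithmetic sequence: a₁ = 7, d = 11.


aₙ = 7 + (9-1)×11 = 95
Sₙ = n(a₁+aₙ)/2 = 9×(7+95)/2
= 9×102/2 = 459

S_9 = 459


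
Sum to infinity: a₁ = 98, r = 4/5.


S∞ = a₁/(1-r) = 98/(1 - 4/5)
= 98/(1/5)
= 490

S∞ = 490


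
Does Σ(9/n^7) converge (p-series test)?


p-series test: Σ c/n^p converges if p > 1, diverges if p ≤ 1 (constant c > 0 doesn't affect convergence).
p = 7
7 > 1 → CONVERGES

Converges (p = 7 > 1)


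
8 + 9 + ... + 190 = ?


Σₖ₌8^190 k = Σₖ₌₁^190 k − Σₖ₌₁^7 k
= 190·191/2 − 7·8/2
= 18145 − 28 = 18117

Σk = 18117


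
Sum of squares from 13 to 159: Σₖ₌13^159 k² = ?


Σₖ₌13^159 k² = Σₖ₌₁^159 k² − Σₖ₌₁^12 k²
= 159·160·319/6 − 12·13·25/6
= 1352560 − 650 = 1351910

Σk² = 1351910


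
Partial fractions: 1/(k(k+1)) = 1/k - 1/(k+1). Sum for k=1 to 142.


1/(k(k+1)) = 1/k - 1/(k+1) (partial fractions)
Telescoping: Σ = 1 - 1/143 = 142/143

Sum = 142/143


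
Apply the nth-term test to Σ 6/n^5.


lim(n→∞) 6/n^5 = 0
lim aₙ = 0 → nth-term test is INCONCLUSIVE
(Need other tests; this is actually a convergent p-series with p=5 > 1)

Inconclusive (lim aₙ = 0; need another test)


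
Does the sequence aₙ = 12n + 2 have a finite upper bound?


aₙ = 12n + 2 → as n→∞, aₙ→∞
No finite upper bound exists
The sequence is UNBOUNDED

Unbounded (aₙ → ∞ as n → ∞)


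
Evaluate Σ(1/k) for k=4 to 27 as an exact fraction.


Σₖ₌4^27 1/k = 1/4 + 1/5 + 1/6 + ... + 1/27
= 165294957803/80313433200
≈ 2.0581

Sum = 165294957803/80313433200 ≈ 2.0581


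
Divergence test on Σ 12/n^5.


lim(n→∞) 12/n^5 = 0
lim aₙ = 0 → nth-term test is INCONCLUSIVE
(Need other tests; this is actually a convergent p-series with p=5 > 1)

Inconclusive (lim aₙ = 0; need another test)


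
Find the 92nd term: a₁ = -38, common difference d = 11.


aₙ = a₁ + (n-1)d
= -38 + (92-1)×11
= -38 + 1001
= 963

a_92 = 963


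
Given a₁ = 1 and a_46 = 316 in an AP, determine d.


d = (aₙ - a₁)/(n-1)
= (316 - 1)/(46-1)
= 315/45 = 7

d = 7


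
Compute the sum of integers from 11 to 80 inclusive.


Σₖ₌11^80 k = Σₖ₌₁^80 k − Σₖ₌₁^10 k
= 80·81/2 − 10·11/2
= 3240 − 55 = 3185

Σk = 3185


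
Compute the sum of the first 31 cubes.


n(n+1)/2 = 31×32/2 = 496
Σk³ = 496² = 246016

Σk³ = 246016


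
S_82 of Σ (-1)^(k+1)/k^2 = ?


S = 1 - 1/4 + 1/9 - 1/16 + 1/25 - 1/36 + 1/49 - 1/64 ± ...
= 0.8224
(Full series converges to +π²/12 ≈ +0.8225)

S_82 = 0.8224


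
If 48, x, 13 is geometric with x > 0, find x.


GM = √(48×13) = √624 = 24.98

GM = 24.98


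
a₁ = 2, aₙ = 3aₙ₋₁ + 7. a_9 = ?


Computing step by step:
a_1 = 2
a_2 = 13
a_3 = 46
a_4 = 145
a_5 = 442
a_6 = 1333
a_7 = 4006
a_8 = 12025
a_9 = 36082


a_9 = 36082
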